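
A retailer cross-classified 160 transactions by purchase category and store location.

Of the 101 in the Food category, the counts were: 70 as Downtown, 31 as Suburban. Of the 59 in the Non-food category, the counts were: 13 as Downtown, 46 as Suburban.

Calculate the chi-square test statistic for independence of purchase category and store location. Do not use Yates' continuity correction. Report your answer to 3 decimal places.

33.339

Row totals: 101, 59. Column totals: 83, 77. Grand total N = 160.
Expected counts (row total × column total / N):
  Food, Downtown: 101×83/160 = 52.3937
  Food, Suburban: 101×77/160 = 48.6063
  Non-food, Downtown: 59×83/160 = 30.6062
  Non-food, Suburban: 59×77/160 = 28.3938
Contributions (O − E)²/E:
  (70 − 52.3937)²/52.3937 = 5.9164
  (31 − 48.6063)²/48.6063 = 6.3774
  (13 − 30.6062)²/30.6062 = 10.1280
  (46 − 28.3938)²/28.3938 = 10.9171
χ² = 5.9164 + 6.3774 + 10.1280 + 10.9171 = 33.339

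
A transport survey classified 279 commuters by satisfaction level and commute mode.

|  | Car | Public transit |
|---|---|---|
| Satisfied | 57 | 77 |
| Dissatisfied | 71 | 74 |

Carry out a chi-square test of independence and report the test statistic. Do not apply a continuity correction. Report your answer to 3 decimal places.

Row totals: 134, 145. Column totals: 128, 151. Grand total N = 279.
Expected counts (row total × column total / N):
  Satisfied, Car: 134×128/279 = 61.4767
  Satisfied, Public transit: 134×151/279 = 72.5233
  Dissatisfied, Car: 145×128/279 = 66.5233
  Dissatisfied, Public transit: 145×151/279 = 78.4767
Contributions (O − E)²/E:
  (57 − 61.4767)²/61.4767 = 0.3260
  (77 − 72.5233)²/72.5233 = 0.2763
  (71 − 66.5233)²/66.5233 = 0.3013
  (74 − 78.4767)²/78.4767 = 0.2554
χ² = 0.3260 + 0.2763 + 0.3013 + 0.2554 = 1.159

1.159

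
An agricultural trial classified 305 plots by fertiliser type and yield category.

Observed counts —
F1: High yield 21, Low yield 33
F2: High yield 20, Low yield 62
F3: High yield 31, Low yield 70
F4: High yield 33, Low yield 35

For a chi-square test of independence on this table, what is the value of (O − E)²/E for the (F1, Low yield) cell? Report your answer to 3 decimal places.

0.164

Row total (F1) = 54; column total (Low yield) = 200; N = 305.
Expected count E = 54 × 200 / 305 = 35.4098.
Contribution = (O − E)²/E = (33 − 35.4098)² / 35.4098 = 0.164.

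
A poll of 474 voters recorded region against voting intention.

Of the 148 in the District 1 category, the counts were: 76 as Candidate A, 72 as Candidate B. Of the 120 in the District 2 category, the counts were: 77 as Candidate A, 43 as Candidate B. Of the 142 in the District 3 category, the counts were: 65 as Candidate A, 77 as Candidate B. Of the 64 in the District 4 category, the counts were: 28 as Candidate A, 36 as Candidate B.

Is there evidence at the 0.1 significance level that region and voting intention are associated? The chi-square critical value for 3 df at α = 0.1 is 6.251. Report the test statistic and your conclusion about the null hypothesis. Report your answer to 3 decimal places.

11.088; reject H₀

Row totals: 148, 120, 142, 64. Column totals: 246, 228. Grand total N = 474.
Expected counts (row total × column total / N):
  District 1, Candidate A: 148×246/474 = 76.8101
  District 1, Candidate B: 148×228/474 = 71.1899
  District 2, Candidate A: 120×246/474 = 62.2785
  District 2, Candidate B: 120×228/474 = 57.7215
  District 3, Candidate A: 142×246/474 = 73.6962
  District 3, Candidate B: 142×228/474 = 68.3038
  District 4, Candidate A: 64×246/474 = 33.2152
  District 4, Candidate B: 64×228/474 = 30.7848
Contributions (O − E)²/E:
  (76 − 76.8101)²/76.8101 = 0.0085
  (72 − 71.1899)²/71.1899 = 0.0092
  (77 − 62.2785)²/62.2785 = 3.4799
  (43 − 57.7215)²/57.7215 = 3.7546
  (65 − 73.6962)²/73.6962 = 1.0262
  (77 − 68.3038)²/68.3038 = 1.1072
  (28 − 33.2152)²/33.2152 = 0.8189
  (36 − 30.7848)²/30.7848 = 0.8835
χ² = 0.0085 + 0.0092 + 3.4799 + 3.7546 + 1.0262 + 1.1072 + 0.8189 + 0.8835 = 11.088
df = (4−1)(2−1) = 3. Since 11.088 > 6.251, reject the null hypothesis of independence at α = 0.1.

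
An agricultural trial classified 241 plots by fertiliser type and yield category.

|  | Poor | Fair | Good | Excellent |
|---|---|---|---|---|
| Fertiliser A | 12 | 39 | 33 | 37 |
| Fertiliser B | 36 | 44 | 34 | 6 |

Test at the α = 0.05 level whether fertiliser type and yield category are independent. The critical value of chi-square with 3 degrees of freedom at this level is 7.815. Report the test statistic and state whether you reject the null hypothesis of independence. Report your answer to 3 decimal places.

34.661; reject H₀

Row totals: 121, 120. Column totals: 48, 83, 67, 43. Grand total N = 241.
Expected counts (row total × column total / N):
  Fertiliser A, Poor: 121×48/241 = 24.0996
  Fertiliser A, Fair: 121×83/241 = 41.6722
  Fertiliser A, Good: 121×67/241 = 33.6390
  Fertiliser A, Excellent: 121×43/241 = 21.5892
  Fertiliser B, Poor: 120×48/241 = 23.9004
  Fertiliser B, Fair: 120×83/241 = 41.3278
  Fertiliser B, Good: 120×67/241 = 33.3610
  Fertiliser B, Excellent: 120×43/241 = 21.4108
Contributions (O − E)²/E:
  (12 − 24.0996)²/24.0996 = 6.0748
  (39 − 41.6722)²/41.6722 = 0.1714
  (33 − 33.6390)²/33.6390 = 0.0121
  (37 − 21.5892)²/21.5892 = 11.0005
  (36 − 23.9004)²/23.9004 = 6.1254
  (44 − 41.3278)²/41.3278 = 0.1728
  (34 − 33.3610)²/33.3610 = 0.0122
  (6 − 21.4108)²/21.4108 = 11.0922
χ² = 6.0748 + 0.1714 + 0.0121 + 11.0005 + 6.1254 + 0.1728 + 0.0122 + 11.0922 = 34.661
df = (2−1)(4−1) = 3. Since 34.661 > 7.815, reject the null hypothesis of independence at α = 0.05.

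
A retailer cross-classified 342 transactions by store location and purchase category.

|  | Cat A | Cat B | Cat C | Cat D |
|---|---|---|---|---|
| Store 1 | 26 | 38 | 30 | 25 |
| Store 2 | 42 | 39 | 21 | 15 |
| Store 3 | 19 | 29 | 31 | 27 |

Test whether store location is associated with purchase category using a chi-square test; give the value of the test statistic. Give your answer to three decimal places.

Row totals: 119, 117, 106. Column totals: 87, 106, 82, 67. Grand total N = 342.
Expected counts (row total × column total / N):
  Store 1, Cat A: 119×87/342 = 30.2719
  Store 1, Cat B: 119×106/342 = 36.8830
  Store 1, Cat C: 119×82/342 = 28.5322
  Store 1, Cat D: 119×67/342 = 23.3129
  Store 2, Cat A: 117×87/342 = 29.7632
  Store 2, Cat B: 117×106/342 = 36.2632
  Store 2, Cat C: 117×82/342 = 28.0526
  Store 2, Cat D: 117×67/342 = 22.9211
  Store 3, Cat A: 106×87/342 = 26.9649
  Store 3, Cat B: 106×106/342 = 32.8538
  Store 3, Cat C: 106×82/342 = 25.4152
  Store 3, Cat D: 106×67/342 = 20.7661
Contributions (O − E)²/E:
  (26 − 30.2719)²/30.2719 = 0.6028
  (38 − 36.8830)²/36.8830 = 0.0338
  (30 − 28.5322)²/28.5322 = 0.0755
  (25 − 23.3129)²/23.3129 = 0.1221
  (42 − 29.7632)²/29.7632 = 5.0310
  (39 − 36.2632)²/36.2632 = 0.2065
  (21 − 28.0526)²/28.0526 = 1.7731
  (15 − 22.9211)²/22.9211 = 2.7374
  (19 − 26.9649)²/26.9649 = 2.3527
  (29 − 32.8538)²/32.8538 = 0.4521
  (31 − 25.4152)²/25.4152 = 1.2272
  (27 − 20.7661)²/20.7661 = 1.8714
χ² = 0.6028 + 0.0338 + 0.0755 + 0.1221 + 5.0310 + 0.2065 + 1.7731 + 2.7374 + 2.3527 + 0.4521 + 1.2272 + 1.8714 = 16.486

16.486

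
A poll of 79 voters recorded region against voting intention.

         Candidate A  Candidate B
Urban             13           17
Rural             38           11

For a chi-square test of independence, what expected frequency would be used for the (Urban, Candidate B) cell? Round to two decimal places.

Row total (Urban) = 30; column total (Candidate B) = 28; grand total N = 79.
Expected count = (row total × column total) / N = 30 × 28 / 79 = 10.63.

10.63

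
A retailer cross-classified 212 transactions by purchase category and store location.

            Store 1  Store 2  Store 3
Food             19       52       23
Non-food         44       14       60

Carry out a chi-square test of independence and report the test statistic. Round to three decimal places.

Row totals: 94, 118. Column totals: 63, 66, 83. Grand total N = 212.
Expected counts (row total × column total / N):
  Food, Store 1: 94×63/212 = 27.9340
  Food, Store 2: 94×66/212 = 29.2642
  Food, Store 3: 94×83/212 = 36.8019
  Non-food, Store 1: 118×63/212 = 35.0660
  Non-food, Store 2: 118×66/212 = 36.7358
  Non-food, Store 3: 118×83/212 = 46.1981
Contributions (O − E)²/E:
  (19 − 27.9340)²/27.9340 = 2.8573
  (52 − 29.2642)²/29.2642 = 17.6638
  (23 − 36.8019)²/36.8019 = 5.1762
  (44 − 35.0660)²/35.0660 = 2.2762
  (14 − 36.7358)²/36.7358 = 14.0712
  (60 − 46.1981)²/46.1981 = 4.1234
χ² = 2.8573 + 17.6638 + 5.1762 + 2.2762 + 14.0712 + 4.1234 = 46.168

46.168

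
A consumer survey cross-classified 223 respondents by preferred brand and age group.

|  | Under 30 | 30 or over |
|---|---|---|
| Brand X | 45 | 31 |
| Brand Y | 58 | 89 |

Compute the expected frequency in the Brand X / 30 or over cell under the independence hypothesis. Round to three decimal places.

40.897

Row total (Brand X) = 76; column total (30 or over) = 120; grand total N = 223.
Expected count = (row total × column total) / N = 76 × 120 / 223 = 40.897.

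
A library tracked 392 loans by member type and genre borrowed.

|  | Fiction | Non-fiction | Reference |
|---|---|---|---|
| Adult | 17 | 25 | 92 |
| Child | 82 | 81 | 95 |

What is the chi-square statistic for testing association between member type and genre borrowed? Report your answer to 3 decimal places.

Row totals: 134, 258. Column totals: 99, 106, 187. Grand total N = 392.
Expected counts (row total × column total / N):
  Adult, Fiction: 134×99/392 = 33.8418
  Adult, Non-fiction: 134×106/392 = 36.2347
  Adult, Reference: 134×187/392 = 63.9235
  Child, Fiction: 258×99/392 = 65.1582
  Child, Non-fiction: 258×106/392 = 69.7653
  Child, Reference: 258×187/392 = 123.0765
Contributions (O − E)²/E:
  (17 − 33.8418)²/33.8418 = 8.3815
  (25 − 36.2347)²/36.2347 = 3.4834
  (92 − 63.9235)²/63.9235 = 12.3318
  (82 − 65.1582)²/65.1582 = 4.3532
  (81 − 69.7653)²/69.7653 = 1.8092
  (95 − 123.0765)²/123.0765 = 6.4049
χ² = 8.3815 + 3.4834 + 12.3318 + 4.3532 + 1.8092 + 6.4049 = 36.764

36.764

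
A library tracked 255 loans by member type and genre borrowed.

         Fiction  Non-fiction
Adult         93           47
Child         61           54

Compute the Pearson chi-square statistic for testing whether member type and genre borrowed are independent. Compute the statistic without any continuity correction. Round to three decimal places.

Row totals: 140, 115. Column totals: 154, 101. Grand total N = 255.
Expected counts (row total × column total / N):
  Adult, Fiction: 140×154/255 = 84.5490
  Adult, Non-fiction: 140×101/255 = 55.4510
  Child, Fiction: 115×154/255 = 69.4510
  Child, Non-fiction: 115×101/255 = 45.5490
Contributions (O − E)²/E:
  (93 − 84.5490)²/84.5490 = 0.8447
  (47 − 55.4510)²/55.4510 = 1.2880
  (61 − 69.4510)²/69.4510 = 1.0283
  (54 − 45.5490)²/45.5490 = 1.5680
χ² = 0.8447 + 1.2880 + 1.0283 + 1.5680 = 4.729

4.729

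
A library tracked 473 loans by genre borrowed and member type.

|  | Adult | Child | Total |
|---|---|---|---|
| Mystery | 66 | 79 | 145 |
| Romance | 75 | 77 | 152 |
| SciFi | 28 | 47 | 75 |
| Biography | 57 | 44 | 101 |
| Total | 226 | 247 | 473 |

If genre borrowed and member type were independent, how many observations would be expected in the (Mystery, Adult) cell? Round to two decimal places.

69.28

Row total (Mystery) = 145; column total (Adult) = 226; grand total N = 473.
Expected count = (row total × column total) / N = 145 × 226 / 473 = 69.28.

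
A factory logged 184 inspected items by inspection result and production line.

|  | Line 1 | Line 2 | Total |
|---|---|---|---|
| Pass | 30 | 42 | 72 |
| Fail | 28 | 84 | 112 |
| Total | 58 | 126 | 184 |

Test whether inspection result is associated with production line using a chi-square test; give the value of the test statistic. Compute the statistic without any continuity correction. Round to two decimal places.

Grand total N = 184.
Expected counts (row total × column total / N):
  Pass, Line 1: 72×58/184 = 22.696
  Pass, Line 2: 72×126/184 = 49.304
  Fail, Line 1: 112×58/184 = 35.304
  Fail, Line 2: 112×126/184 = 76.696
Contributions (O − E)²/E:
  (30 − 22.696)²/22.696 = 2.3506
  (42 − 49.304)²/49.304 = 1.0820
  (28 − 35.304)²/35.304 = 1.5111
  (84 − 76.696)²/76.696 = 0.6956
χ² = 2.3506 + 1.0820 + 1.5111 + 0.6956 = 5.64

5.64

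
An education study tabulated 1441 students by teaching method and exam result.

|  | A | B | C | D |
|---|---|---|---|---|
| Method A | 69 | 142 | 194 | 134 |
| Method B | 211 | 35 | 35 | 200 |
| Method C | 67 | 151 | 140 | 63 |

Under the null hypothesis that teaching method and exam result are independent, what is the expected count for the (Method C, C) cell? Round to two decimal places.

107.81

Row total (Method C) = 421; column total (C) = 369; grand total N = 1441.
Expected count = (row total × column total) / N = 421 × 369 / 1441 = 107.81.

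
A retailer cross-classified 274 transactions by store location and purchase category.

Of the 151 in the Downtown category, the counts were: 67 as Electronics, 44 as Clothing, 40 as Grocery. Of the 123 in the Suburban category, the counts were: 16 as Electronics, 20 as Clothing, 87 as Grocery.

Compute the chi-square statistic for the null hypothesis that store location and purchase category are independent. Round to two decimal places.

Row totals: 151, 123. Column totals: 83, 64, 127. Grand total N = 274.
Expected counts (row total × column total / N):
  Downtown, Electronics: 151×83/274 = 45.741
  Downtown, Clothing: 151×64/274 = 35.270
  Downtown, Grocery: 151×127/274 = 69.989
  Suburban, Electronics: 123×83/274 = 37.259
  Suburban, Clothing: 123×64/274 = 28.730
  Suburban, Grocery: 123×127/274 = 57.011
Contributions (O − E)²/E:
  (67 − 45.741)²/45.741 = 9.8805
  (44 − 35.270)²/35.270 = 2.1608
  (40 − 69.989)²/69.989 = 12.8497
  (16 − 37.259)²/37.259 = 12.1298
  (20 − 28.730)²/28.730 = 2.6527
  (87 − 57.011)²/57.011 = 15.7749
χ² = 9.8805 + 2.1608 + 12.8497 + 12.1298 + 2.6527 + 15.7749 = 55.45

55.45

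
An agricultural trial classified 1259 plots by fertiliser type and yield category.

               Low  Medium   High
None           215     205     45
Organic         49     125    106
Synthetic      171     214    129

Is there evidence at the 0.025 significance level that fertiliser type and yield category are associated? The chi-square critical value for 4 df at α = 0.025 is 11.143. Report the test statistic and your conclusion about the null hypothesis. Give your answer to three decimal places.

Row totals: 465, 280, 514. Column totals: 435, 544, 280. Grand total N = 1259.
Expected counts (row total × column total / N):
  None, Low: 465×435/1259 = 160.6632
  None, Medium: 465×544/1259 = 200.9214
  None, High: 465×280/1259 = 103.4154
  Organic, Low: 280×435/1259 = 96.7434
  Organic, Medium: 280×544/1259 = 120.9849
  Organic, High: 280×280/1259 = 62.2716
  Synthetic, Low: 514×435/1259 = 177.5933
  Synthetic, Medium: 514×544/1259 = 222.0937
  Synthetic, High: 514×280/1259 = 114.3129
Contributions (O − E)²/E:
  (215 − 160.6632)²/160.6632 = 18.3769
  (205 − 200.9214)²/200.9214 = 0.0828
  (45 − 103.4154)²/103.4154 = 32.9966
  (49 − 96.7434)²/96.7434 = 23.5616
  (125 − 120.9849)²/120.9849 = 0.1332
  (106 − 62.2716)²/62.2716 = 30.7070
  (171 − 177.5933)²/177.5933 = 0.2448
  (214 − 222.0937)²/222.0937 = 0.2950
  (129 − 114.3129)²/114.3129 = 1.8870
χ² = 18.3769 + 0.0828 + 32.9966 + 23.5616 + 0.1332 + 30.7070 + 0.2448 + 0.2950 + 1.8870 = 108.285
df = (3−1)(3−1) = 4. Since 108.285 > 11.143, reject the null hypothesis of independence at α = 0.025.

108.285; reject H₀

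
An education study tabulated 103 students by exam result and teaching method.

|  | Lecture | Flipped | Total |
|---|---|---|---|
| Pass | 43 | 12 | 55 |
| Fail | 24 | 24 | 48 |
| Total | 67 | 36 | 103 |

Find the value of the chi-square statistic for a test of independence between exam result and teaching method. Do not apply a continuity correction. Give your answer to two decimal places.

8.95

Grand total N = 103.
Expected counts (row total × column total / N):
  Pass, Lecture: 55×67/103 = 35.777
  Pass, Flipped: 55×36/103 = 19.223
  Fail, Lecture: 48×67/103 = 31.223
  Fail, Flipped: 48×36/103 = 16.777
Contributions (O − E)²/E:
  (43 − 35.777)²/35.777 = 1.4582
  (12 − 19.223)²/19.223 = 2.7140
  (24 − 31.223)²/31.223 = 1.6709
  (24 − 16.777)²/16.777 = 3.1097
χ² = 1.4582 + 2.7140 + 1.6709 + 3.1097 = 8.95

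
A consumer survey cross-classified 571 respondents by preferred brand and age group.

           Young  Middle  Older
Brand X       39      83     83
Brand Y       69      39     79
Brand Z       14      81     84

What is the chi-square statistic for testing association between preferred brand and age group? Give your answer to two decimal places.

55.48

Row totals: 205, 187, 179. Column totals: 122, 203, 246. Grand total N = 571.
Expected counts (row total × column total / N):
  Brand X, Young: 205×122/571 = 43.800
  Brand X, Middle: 205×203/571 = 72.881
  Brand X, Older: 205×246/571 = 88.319
  Brand Y, Young: 187×122/571 = 39.954
  Brand Y, Middle: 187×203/571 = 66.482
  Brand Y, Older: 187×246/571 = 80.564
  Brand Z, Young: 179×122/571 = 38.245
  Brand Z, Middle: 179×203/571 = 63.637
  Brand Z, Older: 179×246/571 = 77.117
Contributions (O − E)²/E:
  (39 − 43.800)²/43.800 = 0.5260
  (83 − 72.881)²/72.881 = 1.4050
  (83 − 88.319)²/88.319 = 0.3203
  (69 − 39.954)²/39.954 = 21.1160
  (39 − 66.482)²/66.482 = 11.3604
  (79 − 80.564)²/80.564 = 0.0304
  (14 − 38.245)²/38.245 = 15.3699
  (81 − 63.637)²/63.637 = 4.7374
  (84 − 77.117)²/77.117 = 0.6143
χ² = 0.5260 + 1.4050 + 0.3203 + 21.1160 + 11.3604 + 0.0304 + 15.3699 + 4.7374 + 0.6143 = 55.48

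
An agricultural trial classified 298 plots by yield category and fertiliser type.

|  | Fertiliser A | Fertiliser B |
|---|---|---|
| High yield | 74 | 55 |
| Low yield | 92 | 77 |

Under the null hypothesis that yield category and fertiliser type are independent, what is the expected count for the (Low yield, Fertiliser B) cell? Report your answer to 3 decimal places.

74.859

Row total (Low yield) = 169; column total (Fertiliser B) = 132; grand total N = 298.
Expected count = (row total × column total) / N = 169 × 132 / 298 = 74.859.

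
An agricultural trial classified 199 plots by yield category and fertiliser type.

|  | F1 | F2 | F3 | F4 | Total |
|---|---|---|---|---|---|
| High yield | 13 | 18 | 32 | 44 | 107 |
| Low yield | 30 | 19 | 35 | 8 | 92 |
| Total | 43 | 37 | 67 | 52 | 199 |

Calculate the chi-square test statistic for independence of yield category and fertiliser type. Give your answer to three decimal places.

30.850

Grand total N = 199.
Expected counts (row total × column total / N):
  High yield, F1: 107×43/199 = 23.1206
  High yield, F2: 107×37/199 = 19.8945
  High yield, F3: 107×67/199 = 36.0251
  High yield, F4: 107×52/199 = 27.9598
  Low yield, F1: 92×43/199 = 19.8794
  Low yield, F2: 92×37/199 = 17.1055
  Low yield, F3: 92×67/199 = 30.9749
  Low yield, F4: 92×52/199 = 24.0402
Contributions (O − E)²/E:
  (13 − 23.1206)²/23.1206 = 4.4301
  (18 − 19.8945)²/19.8945 = 0.1804
  (32 − 36.0251)²/36.0251 = 0.4497
  (44 − 27.9598)²/27.9598 = 9.2021
  (30 − 19.8794)²/19.8794 = 5.1524
  (19 − 17.1055)²/17.1055 = 0.2098
  (35 − 30.9749)²/30.9749 = 0.5231
  (8 − 24.0402)²/24.0402 = 10.7024
χ² = 4.4301 + 0.1804 + 0.4497 + 9.2021 + 5.1524 + 0.2098 + 0.5231 + 10.7024 = 30.850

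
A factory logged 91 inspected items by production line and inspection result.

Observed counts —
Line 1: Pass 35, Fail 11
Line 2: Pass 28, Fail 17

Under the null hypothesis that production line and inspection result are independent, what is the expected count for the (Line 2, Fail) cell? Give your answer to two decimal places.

13.85

Row total (Line 2) = 45; column total (Fail) = 28; grand total N = 91.
Expected count = (row total × column total) / N = 45 × 28 / 91 = 13.85.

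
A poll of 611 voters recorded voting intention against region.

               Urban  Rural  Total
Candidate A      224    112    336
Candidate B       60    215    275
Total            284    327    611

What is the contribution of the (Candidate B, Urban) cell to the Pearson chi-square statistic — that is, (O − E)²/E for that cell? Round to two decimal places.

Row total (Candidate B) = 275; column total (Urban) = 284; N = 611.
Expected count E = 275 × 284 / 611 = 127.823.
Contribution = (O − E)²/E = (60 − 127.823)² / 127.823 = 35.99.

35.99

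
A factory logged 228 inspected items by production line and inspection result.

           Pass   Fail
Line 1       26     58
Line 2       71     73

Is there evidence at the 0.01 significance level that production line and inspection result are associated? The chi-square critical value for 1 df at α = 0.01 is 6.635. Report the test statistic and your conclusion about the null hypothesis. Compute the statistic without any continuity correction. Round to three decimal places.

7.311; reject H₀

Row totals: 84, 144. Column totals: 97, 131. Grand total N = 228.
Expected counts (row total × column total / N):
  Line 1, Pass: 84×97/228 = 35.7368
  Line 1, Fail: 84×131/228 = 48.2632
  Line 2, Pass: 144×97/228 = 61.2632
  Line 2, Fail: 144×131/228 = 82.7368
Contributions (O − E)²/E:
  (26 − 35.7368)²/35.7368 = 2.6529
  (58 − 48.2632)²/48.2632 = 1.9643
  (71 − 61.2632)²/61.2632 = 1.5475
  (73 − 82.7368)²/82.7368 = 1.1459
χ² = 2.6529 + 1.9643 + 1.5475 + 1.1459 = 7.311
df = (2−1)(2−1) = 1. Since 7.311 > 6.635, reject the null hypothesis of independence at α = 0.01.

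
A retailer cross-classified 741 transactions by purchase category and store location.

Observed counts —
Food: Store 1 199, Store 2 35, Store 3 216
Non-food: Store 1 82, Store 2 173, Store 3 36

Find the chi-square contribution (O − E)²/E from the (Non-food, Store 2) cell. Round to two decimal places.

102.08

Row total (Non-food) = 291; column total (Store 2) = 208; N = 741.
Expected count E = 291 × 208 / 741 = 81.684.
Contribution = (O − E)²/E = (173 − 81.684)² / 81.684 = 102.08.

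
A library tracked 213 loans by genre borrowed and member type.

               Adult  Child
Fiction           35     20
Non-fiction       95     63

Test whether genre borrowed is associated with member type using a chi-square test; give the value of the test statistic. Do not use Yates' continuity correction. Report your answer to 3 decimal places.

Row totals: 55, 158. Column totals: 130, 83. Grand total N = 213.
Expected counts (row total × column total / N):
  Fiction, Adult: 55×130/213 = 33.5681
  Fiction, Child: 55×83/213 = 21.4319
  Non-fiction, Adult: 158×130/213 = 96.4319
  Non-fiction, Child: 158×83/213 = 61.5681
Contributions (O − E)²/E:
  (35 − 33.5681)²/33.5681 = 0.0611
  (20 − 21.4319)²/21.4319 = 0.0957
  (95 − 96.4319)²/96.4319 = 0.0213
  (63 − 61.5681)²/61.5681 = 0.0333
χ² = 0.0611 + 0.0957 + 0.0213 + 0.0333 = 0.211

0.211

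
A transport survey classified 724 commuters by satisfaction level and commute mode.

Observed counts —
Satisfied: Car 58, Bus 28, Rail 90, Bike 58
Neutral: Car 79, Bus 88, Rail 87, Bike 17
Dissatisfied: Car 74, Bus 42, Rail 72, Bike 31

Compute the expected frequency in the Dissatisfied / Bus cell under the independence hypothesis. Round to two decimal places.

Row total (Dissatisfied) = 219; column total (Bus) = 158; grand total N = 724.
Expected count = (row total × column total) / N = 219 × 158 / 724 = 47.79.

47.79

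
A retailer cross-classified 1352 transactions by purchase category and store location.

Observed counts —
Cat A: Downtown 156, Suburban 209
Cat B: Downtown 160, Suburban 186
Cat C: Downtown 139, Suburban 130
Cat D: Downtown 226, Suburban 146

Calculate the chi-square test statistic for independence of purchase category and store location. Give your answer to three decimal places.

Row totals: 365, 346, 269, 372. Column totals: 681, 671. Grand total N = 1352.
Expected counts (row total × column total / N):
  Cat A, Downtown: 365×681/1352 = 183.8499
  Cat A, Suburban: 365×671/1352 = 181.1501
  Cat B, Downtown: 346×681/1352 = 174.2796
  Cat B, Suburban: 346×671/1352 = 171.7204
  Cat C, Downtown: 269×681/1352 = 135.4948
  Cat C, Suburban: 269×671/1352 = 133.5052
  Cat D, Downtown: 372×681/1352 = 187.3757
  Cat D, Suburban: 372×671/1352 = 184.6243
Contributions (O − E)²/E:
  (156 − 183.8499)²/183.8499 = 4.2188
  (209 − 181.1501)²/181.1501 = 4.2816
  (160 − 174.2796)²/174.2796 = 1.1700
  (186 − 171.7204)²/171.7204 = 1.1874
  (139 − 135.4948)²/135.4948 = 0.0907
  (130 − 133.5052)²/133.5052 = 0.0920
  (226 − 187.3757)²/187.3757 = 7.9617
  (146 − 184.6243)²/184.6243 = 8.0804
χ² = 4.2188 + 4.2816 + 1.1700 + 1.1874 + 0.0907 + 0.0920 + 7.9617 + 8.0804 = 27.083

27.083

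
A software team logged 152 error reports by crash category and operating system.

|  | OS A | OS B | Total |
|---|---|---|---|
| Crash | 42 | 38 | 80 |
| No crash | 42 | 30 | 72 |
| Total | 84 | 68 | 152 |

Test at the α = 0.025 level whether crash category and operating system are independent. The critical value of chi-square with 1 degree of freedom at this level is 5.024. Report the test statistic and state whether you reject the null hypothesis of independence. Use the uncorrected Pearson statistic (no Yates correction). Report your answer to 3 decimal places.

0.522; fail to reject H₀

Grand total N = 152.
Expected counts (row total × column total / N):
  Crash, OS A: 80×84/152 = 44.2105
  Crash, OS B: 80×68/152 = 35.7895
  No crash, OS A: 72×84/152 = 39.7895
  No crash, OS B: 72×68/152 = 32.2105
Contributions (O − E)²/E:
  (42 − 44.2105)²/44.2105 = 0.1105
  (38 − 35.7895)²/35.7895 = 0.1365
  (42 − 39.7895)²/39.7895 = 0.1228
  (30 − 32.2105)²/32.2105 = 0.1517
χ² = 0.1105 + 0.1365 + 0.1228 + 0.1517 = 0.522
df = (2−1)(2−1) = 1. Since 0.522 < 5.024, fail to reject the null hypothesis of independence at α = 0.025.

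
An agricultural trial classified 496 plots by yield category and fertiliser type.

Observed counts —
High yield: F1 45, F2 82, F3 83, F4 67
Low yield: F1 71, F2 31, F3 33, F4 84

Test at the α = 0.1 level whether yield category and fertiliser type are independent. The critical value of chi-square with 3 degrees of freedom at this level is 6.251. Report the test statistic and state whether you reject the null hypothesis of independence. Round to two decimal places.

46.16; reject H₀

Row totals: 277, 219. Column totals: 116, 113, 116, 151. Grand total N = 496.
Expected counts (row total × column total / N):
  High yield, F1: 277×116/496 = 64.782
  High yield, F2: 277×113/496 = 63.107
  High yield, F3: 277×116/496 = 64.782
  High yield, F4: 277×151/496 = 84.329
  Low yield, F1: 219×116/496 = 51.218
  Low yield, F2: 219×113/496 = 49.893
  Low yield, F3: 219×116/496 = 51.218
  Low yield, F4: 219×151/496 = 66.671
Contributions (O − E)²/E:
  (45 − 64.782)²/64.782 = 6.0407
  (82 − 63.107)²/63.107 = 5.6562
  (83 − 64.782)²/64.782 = 5.1233
  (67 − 84.329)²/84.329 = 3.5610
  (71 − 51.218)²/51.218 = 7.6404
  (31 − 49.893)²/49.893 = 7.1542
  (33 − 51.218)²/51.218 = 6.4801
  (84 − 66.671)²/66.671 = 4.5041
χ² = 6.0407 + 5.6562 + 5.1233 + 3.5610 + 7.6404 + 7.1542 + 6.4801 + 4.5041 = 46.16
df = (2−1)(4−1) = 3. Since 46.16 > 6.251, reject the null hypothesis of independence at α = 0.1.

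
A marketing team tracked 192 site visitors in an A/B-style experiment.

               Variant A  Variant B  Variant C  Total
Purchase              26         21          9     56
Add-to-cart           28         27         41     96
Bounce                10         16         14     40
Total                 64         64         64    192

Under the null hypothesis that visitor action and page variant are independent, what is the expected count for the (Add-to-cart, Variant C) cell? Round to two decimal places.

32.00

Row total (Add-to-cart) = 96; column total (Variant C) = 64; grand total N = 192.
Expected count = (row total × column total) / N = 96 × 64 / 192 = 32.00.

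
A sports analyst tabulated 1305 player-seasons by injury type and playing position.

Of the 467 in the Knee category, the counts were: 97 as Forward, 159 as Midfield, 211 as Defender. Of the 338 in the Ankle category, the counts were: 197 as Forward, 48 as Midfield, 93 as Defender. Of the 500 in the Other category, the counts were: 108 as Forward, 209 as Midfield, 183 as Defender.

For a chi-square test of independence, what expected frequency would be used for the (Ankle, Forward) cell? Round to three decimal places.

104.120

Row total (Ankle) = 338; column total (Forward) = 402; grand total N = 1305.
Expected count = (row total × column total) / N = 338 × 402 / 1305 = 104.120.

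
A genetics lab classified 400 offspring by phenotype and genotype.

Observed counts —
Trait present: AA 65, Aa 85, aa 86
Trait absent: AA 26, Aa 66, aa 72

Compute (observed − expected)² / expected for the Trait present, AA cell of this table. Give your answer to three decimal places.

Row total (Trait present) = 236; column total (AA) = 91; N = 400.
Expected count E = 236 × 91 / 400 = 53.6900.
Contribution = (O − E)²/E = (65 − 53.6900)² / 53.6900 = 2.382.

2.382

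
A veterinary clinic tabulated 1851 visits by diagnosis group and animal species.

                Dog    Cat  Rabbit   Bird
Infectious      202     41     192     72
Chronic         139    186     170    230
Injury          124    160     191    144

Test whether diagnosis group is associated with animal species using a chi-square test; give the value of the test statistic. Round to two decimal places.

Row totals: 507, 725, 619. Column totals: 465, 387, 553, 446. Grand total N = 1851.
Expected counts (row total × column total / N):
  Infectious, Dog: 507×465/1851 = 127.366
  Infectious, Cat: 507×387/1851 = 106.002
  Infectious, Rabbit: 507×553/1851 = 151.470
  Infectious, Bird: 507×446/1851 = 122.162
  Chronic, Dog: 725×465/1851 = 182.131
  Chronic, Cat: 725×387/1851 = 151.580
  Chronic, Rabbit: 725×553/1851 = 216.599
  Chronic, Bird: 725×446/1851 = 174.689
  Injury, Dog: 619×465/1851 = 155.502
  Injury, Cat: 619×387/1851 = 129.418
  Injury, Rabbit: 619×553/1851 = 184.931
  Injury, Bird: 619×446/1851 = 149.149
Contributions (O − E)²/E:
  (202 − 127.366)²/127.366 = 43.7341
  (41 − 106.002)²/106.002 = 39.8602
  (192 − 151.470)²/151.470 = 10.8449
  (72 − 122.162)²/122.162 = 20.5975
  (139 − 182.131)²/182.131 = 10.2140
  (186 − 151.580)²/151.580 = 7.8159
  (170 − 216.599)²/216.599 = 10.0253
  (230 − 174.689)²/174.689 = 17.5129
  (124 − 155.502)²/155.502 = 6.3818
  (160 − 129.418)²/129.418 = 7.2267
  (191 − 184.931)²/184.931 = 0.1992
  (144 − 149.149)²/149.149 = 0.1778
χ² = 43.7341 + 39.8602 + 10.8449 + 20.5975 + 10.2140 + 7.8159 + 10.0253 + 17.5129 + 6.3818 + 7.2267 + 0.1992 + 0.1778 = 174.59

174.59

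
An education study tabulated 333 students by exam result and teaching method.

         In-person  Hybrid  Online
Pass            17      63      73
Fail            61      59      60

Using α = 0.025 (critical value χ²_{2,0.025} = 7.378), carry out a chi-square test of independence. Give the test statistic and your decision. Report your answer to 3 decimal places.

24.192; reject H₀

Row totals: 153, 180. Column totals: 78, 122, 133. Grand total N = 333.
Expected counts (row total × column total / N):
  Pass, In-person: 153×78/333 = 35.8378
  Pass, Hybrid: 153×122/333 = 56.0541
  Pass, Online: 153×133/333 = 61.1081
  Fail, In-person: 180×78/333 = 42.1622
  Fail, Hybrid: 180×122/333 = 65.9459
  Fail, Online: 180×133/333 = 71.8919
Contributions (O − E)²/E:
  (17 − 35.8378)²/35.8378 = 9.9019
  (63 − 56.0541)²/56.0541 = 0.8607
  (73 − 61.1081)²/61.1081 = 2.3142
  (61 − 42.1622)²/42.1622 = 8.4166
  (59 − 65.9459)²/65.9459 = 0.7316
  (60 − 71.8919)²/71.8919 = 1.9671
χ² = 9.9019 + 0.8607 + 2.3142 + 8.4166 + 0.7316 + 1.9671 = 24.192
df = (2−1)(3−1) = 2. Since 24.192 > 7.378, reject the null hypothesis of independence at α = 0.025.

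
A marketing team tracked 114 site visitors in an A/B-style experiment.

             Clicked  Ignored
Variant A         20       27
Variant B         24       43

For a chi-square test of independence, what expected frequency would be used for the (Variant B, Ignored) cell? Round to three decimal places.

Row total (Variant B) = 67; column total (Ignored) = 70; grand total N = 114.
Expected count = (row total × column total) / N = 67 × 70 / 114 = 41.140.

41.140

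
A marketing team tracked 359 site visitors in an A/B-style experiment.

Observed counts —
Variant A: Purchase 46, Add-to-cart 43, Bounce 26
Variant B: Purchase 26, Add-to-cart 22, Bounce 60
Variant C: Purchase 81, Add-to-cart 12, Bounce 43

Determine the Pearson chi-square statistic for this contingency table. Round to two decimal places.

Row totals: 115, 108, 136. Column totals: 153, 77, 129. Grand total N = 359.
Expected counts (row total × column total / N):
  Variant A, Purchase: 115×153/359 = 49.011
  Variant A, Add-to-cart: 115×77/359 = 24.666
  Variant A, Bounce: 115×129/359 = 41.323
  Variant B, Purchase: 108×153/359 = 46.028
  Variant B, Add-to-cart: 108×77/359 = 23.164
  Variant B, Bounce: 108×129/359 = 38.808
  Variant C, Purchase: 136×153/359 = 57.961
  Variant C, Add-to-cart: 136×77/359 = 29.170
  Variant C, Bounce: 136×129/359 = 48.869
Contributions (O − E)²/E:
  (46 − 49.011)²/49.011 = 0.1850
  (43 − 24.666)²/24.666 = 13.6275
  (26 − 41.323)²/41.323 = 5.6819
  (26 − 46.028)²/46.028 = 8.7147
  (22 − 23.164)²/23.164 = 0.0585
  (60 − 38.808)²/38.808 = 11.5724
  (81 − 57.961)²/57.961 = 9.1578
  (12 − 29.170)²/29.170 = 10.1066
  (43 − 48.869)²/48.869 = 0.7048
χ² = 0.1850 + 13.6275 + 5.6819 + 8.7147 + 0.0585 + 11.5724 + 9.1578 + 10.1066 + 0.7048 = 59.81

59.81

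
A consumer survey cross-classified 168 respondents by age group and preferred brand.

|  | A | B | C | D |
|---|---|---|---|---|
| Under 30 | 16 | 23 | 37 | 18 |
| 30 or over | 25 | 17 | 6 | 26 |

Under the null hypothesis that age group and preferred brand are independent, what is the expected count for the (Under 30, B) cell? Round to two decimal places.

Row total (Under 30) = 94; column total (B) = 40; grand total N = 168.
Expected count = (row total × column total) / N = 94 × 40 / 168 = 22.38.

22.38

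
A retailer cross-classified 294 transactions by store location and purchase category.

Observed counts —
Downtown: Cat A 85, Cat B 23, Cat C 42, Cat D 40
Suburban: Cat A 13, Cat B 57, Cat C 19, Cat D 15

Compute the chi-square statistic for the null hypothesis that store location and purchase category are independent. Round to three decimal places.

Row totals: 190, 104. Column totals: 98, 80, 61, 55. Grand total N = 294.
Expected counts (row total × column total / N):
  Downtown, Cat A: 190×98/294 = 63.3333
  Downtown, Cat B: 190×80/294 = 51.7007
  Downtown, Cat C: 190×61/294 = 39.4218
  Downtown, Cat D: 190×55/294 = 35.5442
  Suburban, Cat A: 104×98/294 = 34.6667
  Suburban, Cat B: 104×80/294 = 28.2993
  Suburban, Cat C: 104×61/294 = 21.5782
  Suburban, Cat D: 104×55/294 = 19.4558
Contributions (O − E)²/E:
  (85 − 63.3333)²/63.3333 = 7.4123
  (23 − 51.7007)²/51.7007 = 15.9327
  (42 − 39.4218)²/39.4218 = 0.1686
  (40 − 35.5442)²/35.5442 = 0.5586
  (13 − 34.6667)²/34.6667 = 13.5417
  (57 − 28.2993)²/28.2993 = 29.1078
  (19 − 21.5782)²/21.5782 = 0.3080
  (15 − 19.4558)²/19.4558 = 1.0205
χ² = 7.4123 + 15.9327 + 0.1686 + 0.5586 + 13.5417 + 29.1078 + 0.3080 + 1.0205 = 68.050

68.050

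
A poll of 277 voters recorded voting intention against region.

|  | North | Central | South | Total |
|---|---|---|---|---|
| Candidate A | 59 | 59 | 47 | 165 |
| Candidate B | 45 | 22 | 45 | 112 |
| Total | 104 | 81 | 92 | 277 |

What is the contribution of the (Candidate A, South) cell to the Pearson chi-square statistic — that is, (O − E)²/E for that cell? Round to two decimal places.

1.11

Row total (Candidate A) = 165; column total (South) = 92; N = 277.
Expected count E = 165 × 92 / 277 = 54.801.
Contribution = (O − E)²/E = (47 − 54.801)² / 54.801 = 1.11.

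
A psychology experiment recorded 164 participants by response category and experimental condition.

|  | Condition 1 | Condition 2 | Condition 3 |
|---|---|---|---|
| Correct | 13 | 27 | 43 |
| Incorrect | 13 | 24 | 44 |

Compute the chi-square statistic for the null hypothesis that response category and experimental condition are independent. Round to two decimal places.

Row totals: 83, 81. Column totals: 26, 51, 87. Grand total N = 164.
Expected counts (row total × column total / N):
  Correct, Condition 1: 83×26/164 = 13.159
  Correct, Condition 2: 83×51/164 = 25.811
  Correct, Condition 3: 83×87/164 = 44.030
  Incorrect, Condition 1: 81×26/164 = 12.841
  Incorrect, Condition 2: 81×51/164 = 25.189
  Incorrect, Condition 3: 81×87/164 = 42.970
Contributions (O − E)²/E:
  (13 − 13.159)²/13.159 = 0.0019
  (27 − 25.811)²/25.811 = 0.0548
  (43 − 44.030)²/44.030 = 0.0241
  (13 − 12.841)²/12.841 = 0.0020
  (24 − 25.189)²/25.189 = 0.0561
  (44 − 42.970)²/42.970 = 0.0247
χ² = 0.0019 + 0.0548 + 0.0241 + 0.0020 + 0.0561 + 0.0247 = 0.16

0.16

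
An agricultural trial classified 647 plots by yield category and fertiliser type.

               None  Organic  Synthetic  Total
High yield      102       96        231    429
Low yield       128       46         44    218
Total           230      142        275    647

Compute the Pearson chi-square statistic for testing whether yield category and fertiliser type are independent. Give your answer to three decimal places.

88.283

Grand total N = 647.
Expected counts (row total × column total / N):
  High yield, None: 429×230/647 = 152.5039
  High yield, Organic: 429×142/647 = 94.1546
  High yield, Synthetic: 429×275/647 = 182.3416
  Low yield, None: 218×230/647 = 77.4961
  Low yield, Organic: 218×142/647 = 47.8454
  Low yield, Synthetic: 218×275/647 = 92.6584
Contributions (O − E)²/E:
  (102 − 152.5039)²/152.5039 = 16.7251
  (96 − 94.1546)²/94.1546 = 0.0362
  (231 − 182.3416)²/182.3416 = 12.9846
  (128 − 77.4961)²/77.4961 = 32.9132
  (46 − 47.8454)²/47.8454 = 0.0712
  (44 − 92.6584)²/92.6584 = 25.5524
χ² = 16.7251 + 0.0362 + 12.9846 + 32.9132 + 0.0712 + 25.5524 = 88.283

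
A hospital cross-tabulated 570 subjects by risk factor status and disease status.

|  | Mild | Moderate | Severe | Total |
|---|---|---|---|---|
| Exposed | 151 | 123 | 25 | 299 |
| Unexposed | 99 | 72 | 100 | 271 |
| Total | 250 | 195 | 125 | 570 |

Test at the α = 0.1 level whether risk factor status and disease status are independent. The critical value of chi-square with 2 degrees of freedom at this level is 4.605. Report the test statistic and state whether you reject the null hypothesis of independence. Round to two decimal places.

Grand total N = 570.
Expected counts (row total × column total / N):
  Exposed, Mild: 299×250/570 = 131.140
  Exposed, Moderate: 299×195/570 = 102.289
  Exposed, Severe: 299×125/570 = 65.570
  Unexposed, Mild: 271×250/570 = 118.860
  Unexposed, Moderate: 271×195/570 = 92.711
  Unexposed, Severe: 271×125/570 = 59.430
Contributions (O − E)²/E:
  (151 − 131.140)²/131.140 = 3.0076
  (123 − 102.289)²/102.289 = 4.1935
  (25 − 65.570)²/65.570 = 25.1018
  (99 − 118.860)²/118.860 = 3.3184
  (72 − 92.711)²/92.711 = 4.6267
  (100 − 59.430)²/59.430 = 27.6952
χ² = 3.0076 + 4.1935 + 25.1018 + 3.3184 + 4.6267 + 27.6952 = 67.94
df = (2−1)(3−1) = 2. Since 67.94 > 4.605, reject the null hypothesis of independence at α = 0.1.

67.94; reject H₀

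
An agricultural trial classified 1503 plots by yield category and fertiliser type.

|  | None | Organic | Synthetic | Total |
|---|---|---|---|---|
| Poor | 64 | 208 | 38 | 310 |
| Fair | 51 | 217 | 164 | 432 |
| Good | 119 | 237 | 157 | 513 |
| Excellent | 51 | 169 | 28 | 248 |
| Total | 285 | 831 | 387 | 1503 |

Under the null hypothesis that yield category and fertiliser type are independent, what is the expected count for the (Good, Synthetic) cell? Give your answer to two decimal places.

Row total (Good) = 513; column total (Synthetic) = 387; grand total N = 1503.
Expected count = (row total × column total) / N = 513 × 387 / 1503 = 132.09.

132.09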